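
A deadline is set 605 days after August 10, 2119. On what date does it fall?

+366 (one year; includes Feb 29, 2120) → Aug 10, 2120 (239 left).
Aug has 31 days: +22 → Sep 1, 2120 (217 left).
Sep has 30 days: +30 → Oct 1, 2120 (187 left).
Oct has 31 days: +31 → Nov 1, 2120 (156 left).
Nov has 30 days: +30 → Dec 1, 2120 (126 left).
Dec has 31 days: +31 → Jan 1, 2121 (95 left).
Jan has 31 days: +31 → Feb 1, 2121 (64 left).
Feb has 28 days: +28 → Mar 1, 2121 (36 left).
Mar has 31 days: +31 → Apr 1, 2121 (5 left).
+5 → Apr 6, 2121.

April 6, 2121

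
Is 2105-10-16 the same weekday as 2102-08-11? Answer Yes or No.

Yes

From Aug 11, 2102 to Oct 16, 2105 is 1162 days.
1162 mod 7 = 0, so they are the same weekday.
(Aug 11, 2102 is a Friday; Oct 16, 2105 is a Friday.)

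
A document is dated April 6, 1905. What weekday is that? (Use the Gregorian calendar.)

January 1, 1905 is a Sunday.
Jan 1, 1905 → Feb 1, 1905: 31 days (January has 31).
Feb 1, 1905 → Mar 1, 1905: 28 days (February has 28).
Mar 1, 1905 → Apr 1, 1905: 31 days (March has 31).
Apr 1, 1905 → Apr 6, 1905: 5 days.
Total: 95 days.
95 mod 7 = 4, so Sunday + 4 = Thursday.

Thursday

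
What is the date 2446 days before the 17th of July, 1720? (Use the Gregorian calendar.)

−366 (one year; includes Feb 29, 1720) → Jul 17, 1719 (2080 left).
−365 (one year) → Jul 17, 1718 (1715 left).
−365 (one year) → Jul 17, 1717 (1350 left).
−365 (one year) → Jul 17, 1716 (985 left).
−366 (one year; includes Feb 29, 1716) → Jul 17, 1715 (619 left).
−365 (one year) → Jul 17, 1714 (254 left).
−17 → Jun 30, 1714 (end of Jun, 30 days; 237 left).
−30 → May 31, 1714 (end of May, 31 days; 207 left).
−31 → Apr 30, 1714 (end of Apr, 30 days; 176 left).
−30 → Mar 31, 1714 (end of Mar, 31 days; 146 left).
−31 → Feb 28, 1714 (end of Feb, 28 days; 115 left).
−28 → Jan 31, 1714 (end of Jan, 31 days; 87 left).
−31 → Dec 31, 1713 (end of Dec, 31 days; 56 left).
−31 → Nov 30, 1713 (end of Nov, 30 days; 25 left).
−25 → Nov 5, 1713.

November 5, 1713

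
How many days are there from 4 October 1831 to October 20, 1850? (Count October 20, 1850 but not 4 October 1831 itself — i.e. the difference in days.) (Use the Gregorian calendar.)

Oct 4, 1831 → Oct 4, 1832: 366 days (Feb 29, 1832 is in that span).
Oct 4, 1832 → Oct 4, 1833: 365 days.
Oct 4, 1833 → Oct 4, 1834: 365 days.
Oct 4, 1834 → Oct 4, 1835: 365 days.
Oct 4, 1835 → Oct 4, 1836: 366 days (Feb 29, 1836 is in that span).
Oct 4, 1836 → Oct 4, 1837: 365 days.
Oct 4, 1837 → Oct 4, 1838: 365 days.
Oct 4, 1838 → Oct 4, 1839: 365 days.
Oct 4, 1839 → Oct 4, 1840: 366 days (Feb 29, 1840 is in that span).
Oct 4, 1840 → Oct 4, 1841: 365 days.
Oct 4, 1841 → Oct 4, 1842: 365 days.
Oct 4, 1842 → Oct 4, 1843: 365 days.
Oct 4, 1843 → Oct 4, 1844: 366 days (Feb 29, 1844 is in that span).
Oct 4, 1844 → Oct 4, 1845: 365 days.
Oct 4, 1845 → Oct 4, 1846: 365 days.
Oct 4, 1846 → Oct 4, 1847: 365 days.
Oct 4, 1847 → Oct 4, 1848: 366 days (Feb 29, 1848 is in that span).
Oct 4, 1848 → Oct 4, 1849: 365 days.
Oct 4, 1849 → Nov 4, 1849: 31 days (October has 31).
Nov 4, 1849 → Dec 4, 1849: 30 days (November has 30).
Dec 4, 1849 → Jan 4, 1850: 31 days (December has 31).
Jan 4, 1850 → Feb 4, 1850: 31 days (January has 31).
Feb 4, 1850 → Mar 4, 1850: 28 days (February has 28).
Mar 4, 1850 → Apr 4, 1850: 31 days (March has 31).
Apr 4, 1850 → May 4, 1850: 30 days (April has 30).
May 4, 1850 → Jun 4, 1850: 31 days (May has 31).
Jun 4, 1850 → Jul 4, 1850: 30 days (June has 30).
Jul 4, 1850 → Aug 4, 1850: 31 days (July has 31).
Aug 4, 1850 → Sep 4, 1850: 31 days (August has 31).
Sep 4, 1850 → Oct 4, 1850: 30 days (September has 30).
Oct 4, 1850 → Oct 20, 1850: 16 days.
Total: 6956 days.

6956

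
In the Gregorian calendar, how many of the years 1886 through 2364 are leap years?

Multiples of 4 in [1886,2364]: 120.
Of those, multiples of 100: 5 (not leap unless ÷400).
Multiples of 400: 1.
Leap years = 120 − 5 + 1 = 116.

116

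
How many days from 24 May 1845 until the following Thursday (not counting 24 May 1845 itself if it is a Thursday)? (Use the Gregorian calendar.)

5

May 24, 1845 is a Saturday.
From Saturday to the next Thursday is 5 days.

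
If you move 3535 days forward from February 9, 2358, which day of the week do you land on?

First find the weekday of Feb 9, 2358. Doomsday rule: the anchor day for the 2300s is Wednesday. For year 58: 58÷12 = 4 r 10, and 10÷4 = 2, so 4+10+2 = 16.
Wednesday + 16 ≡ Friday — that's 2358's doomsday.
In February the doomsday date is Feb 28 (2358 is not a leap year).
Feb 9 is 19 days before Feb 28; 19 mod 7 = 5, so Friday − 5 = Sunday.
3535 mod 7 = 0, so 3535 days after a Sunday is Sunday + 0 = Sunday.

Sunday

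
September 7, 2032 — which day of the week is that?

January 1, 2032 is a Thursday.
Jan 1, 2032 → Feb 1, 2032: 31 days (January has 31).
Feb 1, 2032 → Mar 1, 2032: 29 days (February has 29).
Mar 1, 2032 → Apr 1, 2032: 31 days (March has 31).
Apr 1, 2032 → May 1, 2032: 30 days (April has 30).
May 1, 2032 → Jun 1, 2032: 31 days (May has 31).
Jun 1, 2032 → Jul 1, 2032: 30 days (June has 30).
Jul 1, 2032 → Aug 1, 2032: 31 days (July has 31).
Aug 1, 2032 → Sep 1, 2032: 31 days (August has 31).
Sep 1, 2032 → Sep 7, 2032: 6 days.
Total: 250 days.
250 mod 7 = 5, so Thursday + 5 = Tuesday.

Tuesday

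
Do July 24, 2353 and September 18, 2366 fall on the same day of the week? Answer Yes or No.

From Jul 24, 2353 to Sep 18, 2366 is 4804 days.
4804 mod 7 = 2, so they are different weekdays.
(Jul 24, 2353 is a Friday; Sep 18, 2366 is a Sunday.)

No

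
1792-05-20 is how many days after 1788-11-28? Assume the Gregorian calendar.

Nov 28, 1788 → Nov 28, 1789: 365 days.
Nov 28, 1789 → Nov 28, 1790: 365 days.
Nov 28, 1790 → Nov 28, 1791: 365 days.
Nov 28, 1791 → Dec 28, 1791: 30 days (November has 30).
Dec 28, 1791 → Jan 28, 1792: 31 days (December has 31).
Jan 28, 1792 → Feb 28, 1792: 31 days (January has 31).
Feb 28, 1792 → Mar 28, 1792: 29 days (February has 29).
Mar 28, 1792 → Apr 28, 1792: 31 days (March has 31).
Apr 28, 1792 → May 20, 1792: 22 days.
Total: 1269 days.

1269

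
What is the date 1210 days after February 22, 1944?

+366 (one year; includes Feb 29, 1944) → Feb 22, 1945 (844 left).
+365 (one year) → Feb 22, 1946 (479 left).
+365 (one year) → Feb 22, 1947 (114 left).
Feb has 28 days: +7 → Mar 1, 1947 (107 left).
Mar has 31 days: +31 → Apr 1, 1947 (76 left).
Apr has 30 days: +30 → May 1, 1947 (46 left).
May has 31 days: +31 → Jun 1, 1947 (15 left).
+15 → Jun 16, 1947.

June 16, 1947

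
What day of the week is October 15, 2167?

Doomsday rule: the anchor day for the 2100s is Sunday. For year 67: 67÷12 = 5 r 7, and 7÷4 = 1, so 5+7+1 = 13.
Sunday + 13 ≡ Saturday — that's 2167's doomsday.
In October the doomsday date is Oct 10.
Oct 15 is 5 days after Oct 10; 5 mod 7 = 5, so Saturday + 5 = Thursday.

Thursday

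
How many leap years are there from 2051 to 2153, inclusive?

Multiples of 4 in [2051,2153]: 26.
Of those, multiples of 100: 1 (not leap unless ÷400).
Multiples of 400: 0.
Leap years = 26 − 1 + 0 = 25.

25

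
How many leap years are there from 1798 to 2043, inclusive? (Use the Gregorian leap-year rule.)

Multiples of 4 in [1798,2043]: 61.
Of those, multiples of 100: 3 (not leap unless ÷400).
Multiples of 400: 1.
Leap years = 61 − 3 + 1 = 59.

59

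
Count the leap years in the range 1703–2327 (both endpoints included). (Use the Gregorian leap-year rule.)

Multiples of 4 in [1703,2327]: 156.
Of those, multiples of 100: 6 (not leap unless ÷400).
Multiples of 400: 1.
Leap years = 156 − 6 + 1 = 151.

151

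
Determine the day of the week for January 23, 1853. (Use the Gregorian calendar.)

Doomsday rule: the anchor day for the 1800s is Friday. For year 53: 53÷12 = 4 r 5, and 5÷4 = 1, so 4+5+1 = 10.
Friday + 10 ≡ Monday — that's 1853's doomsday.
In January the doomsday date is Jan 3 (1853 is not a leap year).
Jan 23 is 20 days after Jan 3; 20 mod 7 = 6, so Monday + 6 = Sunday.

Sunday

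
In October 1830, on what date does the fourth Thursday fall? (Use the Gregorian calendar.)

October 1, 1830 is a Friday.
The first Thursday is therefore October 7 (6 days later).
The fourth Thursday is 7 + 3×7 = October 28.

October 28, 1830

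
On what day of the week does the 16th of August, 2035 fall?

Thursday

Doomsday rule: the anchor day for the 2000s is Tuesday. For year 35: 35÷12 = 2 r 11, and 11÷4 = 2, so 2+11+2 = 15.
Tuesday + 15 ≡ Wednesday — that's 2035's doomsday.
In August the doomsday date is Aug 8.
Aug 16 is 8 days after Aug 8; 8 mod 7 = 1, so Wednesday + 1 = Thursday.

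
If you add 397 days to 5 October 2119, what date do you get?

Oct has 31 days: +27 → Nov 1, 2119 (370 left).
Nov has 30 days: +30 → Dec 1, 2119 (340 left).
Dec has 31 days: +31 → Jan 1, 2120 (309 left).
Jan has 31 days: +31 → Feb 1, 2120 (278 left).
Feb has 29 days: +29 → Mar 1, 2120 (249 left).
Mar has 31 days: +31 → Apr 1, 2120 (218 left).
Apr has 30 days: +30 → May 1, 2120 (188 left).
May has 31 days: +31 → Jun 1, 2120 (157 left).
Jun has 30 days: +30 → Jul 1, 2120 (127 left).
Jul has 31 days: +31 → Aug 1, 2120 (96 left).
Aug has 31 days: +31 → Sep 1, 2120 (65 left).
Sep has 30 days: +30 → Oct 1, 2120 (35 left).
Oct has 31 days: +31 → Nov 1, 2120 (4 left).
+4 → Nov 5, 2120.

November 5, 2120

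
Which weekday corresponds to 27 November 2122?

Doomsday rule: the anchor day for the 2100s is Sunday. For year 22: 22÷12 = 1 r 10, and 10÷4 = 2, so 1+10+2 = 13.
Sunday + 13 ≡ Saturday — that's 2122's doomsday.
In November the doomsday date is Nov 7.
Nov 27 is 20 days after Nov 7; 20 mod 7 = 6, so Saturday + 6 = Friday.

Friday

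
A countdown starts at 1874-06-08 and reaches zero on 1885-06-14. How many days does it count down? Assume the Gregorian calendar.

Jun 8, 1874 → Jun 8, 1875: 365 days.
Jun 8, 1875 → Jun 8, 1876: 366 days (Feb 29, 1876 is in that span).
Jun 8, 1876 → Jun 8, 1877: 365 days.
Jun 8, 1877 → Jun 8, 1878: 365 days.
Jun 8, 1878 → Jun 8, 1879: 365 days.
Jun 8, 1879 → Jun 8, 1880: 366 days (Feb 29, 1880 is in that span).
Jun 8, 1880 → Jun 8, 1881: 365 days.
Jun 8, 1881 → Jun 8, 1882: 365 days.
Jun 8, 1882 → Jun 8, 1883: 365 days.
Jun 8, 1883 → Jun 8, 1884: 366 days (Feb 29, 1884 is in that span).
Jun 8, 1884 → Jul 8, 1884: 30 days (June has 30).
Jul 8, 1884 → Aug 8, 1884: 31 days (July has 31).
Aug 8, 1884 → Sep 8, 1884: 31 days (August has 31).
Sep 8, 1884 → Oct 8, 1884: 30 days (September has 30).
Oct 8, 1884 → Nov 8, 1884: 31 days (October has 31).
Nov 8, 1884 → Dec 8, 1884: 30 days (November has 30).
Dec 8, 1884 → Jan 8, 1885: 31 days (December has 31).
Jan 8, 1885 → Feb 8, 1885: 31 days (January has 31).
Feb 8, 1885 → Mar 8, 1885: 28 days (February has 28).
Mar 8, 1885 → Apr 8, 1885: 31 days (March has 31).
Apr 8, 1885 → May 8, 1885: 30 days (April has 30).
May 8, 1885 → Jun 8, 1885: 31 days (May has 31).
Jun 8, 1885 → Jun 14, 1885: 6 days.
Total: 4024 days.

4024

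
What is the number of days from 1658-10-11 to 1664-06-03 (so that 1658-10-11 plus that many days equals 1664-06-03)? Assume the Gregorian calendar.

Oct 11, 1658 → Oct 11, 1659: 365 days.
Oct 11, 1659 → Oct 11, 1660: 366 days (Feb 29, 1660 is in that span).
Oct 11, 1660 → Oct 11, 1661: 365 days.
Oct 11, 1661 → Oct 11, 1662: 365 days.
Oct 11, 1662 → Oct 11, 1663: 365 days.
Oct 11, 1663 → Nov 11, 1663: 31 days (October has 31).
Nov 11, 1663 → Dec 11, 1663: 30 days (November has 30).
Dec 11, 1663 → Jan 11, 1664: 31 days (December has 31).
Jan 11, 1664 → Feb 11, 1664: 31 days (January has 31).
Feb 11, 1664 → Mar 11, 1664: 29 days (February has 29).
Mar 11, 1664 → Apr 11, 1664: 31 days (March has 31).
Apr 11, 1664 → May 11, 1664: 30 days (April has 30).
May 11, 1664 → Jun 3, 1664: 23 days.
Total: 2062 days.

2062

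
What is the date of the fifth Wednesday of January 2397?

January 1, 2397 is a Wednesday.
The first Wednesday is therefore January 1 (same day).
The fifth Wednesday is 1 + 4×7 = January 29.

January 29, 2397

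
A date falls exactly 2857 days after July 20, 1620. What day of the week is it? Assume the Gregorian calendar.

Tuesday

First find the weekday of Jul 20, 1620. Doomsday rule: the anchor day for the 1600s is Tuesday. For year 20: 20÷12 = 1 r 8, and 8÷4 = 2, so 1+8+2 = 11.
Tuesday + 11 ≡ Saturday — that's 1620's doomsday.
In July the doomsday date is Jul 11.
Jul 20 is 9 days after Jul 11; 9 mod 7 = 2, so Saturday + 2 = Monday.
2857 mod 7 = 1, so 2857 days after a Monday is Monday + 1 = Tuesday.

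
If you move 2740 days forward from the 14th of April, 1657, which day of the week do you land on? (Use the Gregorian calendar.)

Tuesday

First find the weekday of Apr 14, 1657. Doomsday rule: the anchor day for the 1600s is Tuesday. For year 57: 57÷12 = 4 r 9, and 9÷4 = 2, so 4+9+2 = 15.
Tuesday + 15 ≡ Wednesday — that's 1657's doomsday.
In April the doomsday date is Apr 4.
Apr 14 is 10 days after Apr 4; 10 mod 7 = 3, so Wednesday + 3 = Saturday.
2740 mod 7 = 3, so 2740 days after a Saturday is Saturday + 3 = Tuesday.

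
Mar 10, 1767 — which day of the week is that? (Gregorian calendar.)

Tuesday

Doomsday rule: the anchor day for the 1700s is Sunday. For year 67: 67÷12 = 5 r 7, and 7÷4 = 1, so 5+7+1 = 13.
Sunday + 13 ≡ Saturday — that's 1767's doomsday.
In March the doomsday date is Mar 14.
Mar 10 is 4 days before Mar 14; 4 mod 7 = 4, so Saturday − 4 = Tuesday.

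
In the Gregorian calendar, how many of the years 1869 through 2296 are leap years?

Multiples of 4 in [1869,2296]: 107.
Of those, multiples of 100: 4 (not leap unless ÷400).
Multiples of 400: 1.
Leap years = 107 − 4 + 1 = 104.

104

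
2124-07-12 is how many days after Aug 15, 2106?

6541

Aug 15, 2106 → Aug 15, 2107: 365 days.
Aug 15, 2107 → Aug 15, 2108: 366 days (Feb 29, 2108 is in that span).
Aug 15, 2108 → Aug 15, 2109: 365 days.
Aug 15, 2109 → Aug 15, 2110: 365 days.
Aug 15, 2110 → Aug 15, 2111: 365 days.
Aug 15, 2111 → Aug 15, 2112: 366 days (Feb 29, 2112 is in that span).
Aug 15, 2112 → Aug 15, 2113: 365 days.
Aug 15, 2113 → Aug 15, 2114: 365 days.
Aug 15, 2114 → Aug 15, 2115: 365 days.
Aug 15, 2115 → Aug 15, 2116: 366 days (Feb 29, 2116 is in that span).
Aug 15, 2116 → Aug 15, 2117: 365 days.
Aug 15, 2117 → Aug 15, 2118: 365 days.
Aug 15, 2118 → Aug 15, 2119: 365 days.
Aug 15, 2119 → Aug 15, 2120: 366 days (Feb 29, 2120 is in that span).
Aug 15, 2120 → Aug 15, 2121: 365 days.
Aug 15, 2121 → Aug 15, 2122: 365 days.
Aug 15, 2122 → Aug 15, 2123: 365 days.
Aug 15, 2123 → Sep 15, 2123: 31 days (August has 31).
Sep 15, 2123 → Oct 15, 2123: 30 days (September has 30).
Oct 15, 2123 → Nov 15, 2123: 31 days (October has 31).
Nov 15, 2123 → Dec 15, 2123: 30 days (November has 30).
Dec 15, 2123 → Jan 15, 2124: 31 days (December has 31).
Jan 15, 2124 → Feb 15, 2124: 31 days (January has 31).
Feb 15, 2124 → Mar 15, 2124: 29 days (February has 29).
Mar 15, 2124 → Apr 15, 2124: 31 days (March has 31).
Apr 15, 2124 → May 15, 2124: 30 days (April has 30).
May 15, 2124 → Jun 15, 2124: 31 days (May has 31).
Jun 15, 2124 → Jul 12, 2124: 27 days.
Total: 6541 days.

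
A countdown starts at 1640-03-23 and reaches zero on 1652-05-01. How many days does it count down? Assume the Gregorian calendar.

4422

Mar 23, 1640 → Mar 23, 1641: 365 days.
Mar 23, 1641 → Mar 23, 1642: 365 days.
Mar 23, 1642 → Mar 23, 1643: 365 days.
Mar 23, 1643 → Mar 23, 1644: 366 days (Feb 29, 1644 is in that span).
Mar 23, 1644 → Mar 23, 1645: 365 days.
Mar 23, 1645 → Mar 23, 1646: 365 days.
Mar 23, 1646 → Mar 23, 1647: 365 days.
Mar 23, 1647 → Mar 23, 1648: 366 days (Feb 29, 1648 is in that span).
Mar 23, 1648 → Mar 23, 1649: 365 days.
Mar 23, 1649 → Mar 23, 1650: 365 days.
Mar 23, 1650 → Mar 23, 1651: 365 days.
Mar 23, 1651 → Mar 23, 1652: 366 days (Feb 29, 1652 is in that span).
Mar 23, 1652 → Apr 23, 1652: 31 days (March has 31).
Apr 23, 1652 → May 1, 1652: 8 days.
Total: 4422 days.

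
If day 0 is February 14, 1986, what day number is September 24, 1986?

Feb 14, 1986 → Mar 14, 1986: 28 days (February has 28).
Mar 14, 1986 → Apr 14, 1986: 31 days (March has 31).
Apr 14, 1986 → May 14, 1986: 30 days (April has 30).
May 14, 1986 → Jun 14, 1986: 31 days (May has 31).
Jun 14, 1986 → Jul 14, 1986: 30 days (June has 30).
Jul 14, 1986 → Aug 14, 1986: 31 days (July has 31).
Aug 14, 1986 → Sep 14, 1986: 31 days (August has 31).
Sep 14, 1986 → Sep 24, 1986: 10 days.
Total: 222 days.

222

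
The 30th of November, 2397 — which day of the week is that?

Sunday

Doomsday rule: the anchor day for the 2300s is Wednesday. For year 97: 97÷12 = 8 r 1, and 1÷4 = 0, so 8+1+0 = 9.
Wednesday + 9 ≡ Friday — that's 2397's doomsday.
In November the doomsday date is Nov 7.
Nov 30 is 23 days after Nov 7; 23 mod 7 = 2, so Friday + 2 = Sunday.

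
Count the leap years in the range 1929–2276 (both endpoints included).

85

Multiples of 4 in [1929,2276]: 87.
Of those, multiples of 100: 3 (not leap unless ÷400).
Multiples of 400: 1.
Leap years = 87 − 3 + 1 = 85.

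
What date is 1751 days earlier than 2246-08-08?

−365 (one year) → Aug 8, 2245 (1386 left).
−365 (one year) → Aug 8, 2244 (1021 left).
−366 (one year; includes Feb 29, 2244) → Aug 8, 2243 (655 left).
−365 (one year) → Aug 8, 2242 (290 left).
−8 → Jul 31, 2242 (end of Jul, 31 days; 282 left).
−31 → Jun 30, 2242 (end of Jun, 30 days; 251 left).
−30 → May 31, 2242 (end of May, 31 days; 221 left).
−31 → Apr 30, 2242 (end of Apr, 30 days; 190 left).
−30 → Mar 31, 2242 (end of Mar, 31 days; 160 left).
−31 → Feb 28, 2242 (end of Feb, 28 days; 129 left).
−28 → Jan 31, 2242 (end of Jan, 31 days; 101 left).
−31 → Dec 31, 2241 (end of Dec, 31 days; 70 left).
−31 → Nov 30, 2241 (end of Nov, 30 days; 39 left).
−30 → Oct 31, 2241 (end of Oct, 31 days; 9 left).
−9 → Oct 22, 2241.

October 22, 2241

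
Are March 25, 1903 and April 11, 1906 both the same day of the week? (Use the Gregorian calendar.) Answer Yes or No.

Yes

From Mar 25, 1903 to Apr 11, 1906 is 1113 days.
1113 mod 7 = 0, so they are the same weekday.
(Mar 25, 1903 is a Wednesday; Apr 11, 1906 is a Wednesday.)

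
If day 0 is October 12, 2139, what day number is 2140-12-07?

422

Oct 12, 2139 → Oct 12, 2140: 366 days (Feb 29, 2140 is in that span).
Oct 12, 2140 → Nov 12, 2140: 31 days (October has 31).
Nov 12, 2140 → Dec 7, 2140: 25 days.
Total: 422 days.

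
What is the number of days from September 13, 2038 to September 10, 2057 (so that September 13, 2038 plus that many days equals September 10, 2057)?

Sep 13, 2038 → Sep 13, 2039: 365 days.
Sep 13, 2039 → Sep 13, 2040: 366 days (Feb 29, 2040 is in that span).
Sep 13, 2040 → Sep 13, 2041: 365 days.
Sep 13, 2041 → Sep 13, 2042: 365 days.
Sep 13, 2042 → Sep 13, 2043: 365 days.
Sep 13, 2043 → Sep 13, 2044: 366 days (Feb 29, 2044 is in that span).
Sep 13, 2044 → Sep 13, 2045: 365 days.
Sep 13, 2045 → Sep 13, 2046: 365 days.
Sep 13, 2046 → Sep 13, 2047: 365 days.
Sep 13, 2047 → Sep 13, 2048: 366 days (Feb 29, 2048 is in that span).
Sep 13, 2048 → Sep 13, 2049: 365 days.
Sep 13, 2049 → Sep 13, 2050: 365 days.
Sep 13, 2050 → Sep 13, 2051: 365 days.
Sep 13, 2051 → Sep 13, 2052: 366 days (Feb 29, 2052 is in that span).
Sep 13, 2052 → Sep 13, 2053: 365 days.
Sep 13, 2053 → Sep 13, 2054: 365 days.
Sep 13, 2054 → Sep 13, 2055: 365 days.
Sep 13, 2055 → Sep 13, 2056: 366 days (Feb 29, 2056 is in that span).
Sep 13, 2056 → Oct 13, 2056: 30 days (September has 30).
Oct 13, 2056 → Nov 13, 2056: 31 days (October has 31).
Nov 13, 2056 → Dec 13, 2056: 30 days (November has 30).
Dec 13, 2056 → Jan 13, 2057: 31 days (December has 31).
Jan 13, 2057 → Feb 13, 2057: 31 days (January has 31).
Feb 13, 2057 → Mar 13, 2057: 28 days (February has 28).
Mar 13, 2057 → Apr 13, 2057: 31 days (March has 31).
Apr 13, 2057 → May 13, 2057: 30 days (April has 30).
May 13, 2057 → Jun 13, 2057: 31 days (May has 31).
Jun 13, 2057 → Jul 13, 2057: 30 days (June has 30).
Jul 13, 2057 → Aug 13, 2057: 31 days (July has 31).
Aug 13, 2057 → Sep 10, 2057: 28 days.
Total: 6937 days.

6937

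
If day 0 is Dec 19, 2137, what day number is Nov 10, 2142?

1787

Dec 19, 2137 → Dec 19, 2138: 365 days.
Dec 19, 2138 → Dec 19, 2139: 365 days.
Dec 19, 2139 → Dec 19, 2140: 366 days (Feb 29, 2140 is in that span).
Dec 19, 2140 → Dec 19, 2141: 365 days.
Dec 19, 2141 → Jan 19, 2142: 31 days (December has 31).
Jan 19, 2142 → Feb 19, 2142: 31 days (January has 31).
Feb 19, 2142 → Mar 19, 2142: 28 days (February has 28).
Mar 19, 2142 → Apr 19, 2142: 31 days (March has 31).
Apr 19, 2142 → May 19, 2142: 30 days (April has 30).
May 19, 2142 → Jun 19, 2142: 31 days (May has 31).
Jun 19, 2142 → Jul 19, 2142: 30 days (June has 30).
Jul 19, 2142 → Aug 19, 2142: 31 days (July has 31).
Aug 19, 2142 → Sep 19, 2142: 31 days (August has 31).
Sep 19, 2142 → Oct 19, 2142: 30 days (September has 30).
Oct 19, 2142 → Nov 10, 2142: 22 days.
Total: 1787 days.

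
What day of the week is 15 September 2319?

Monday

Doomsday rule: the anchor day for the 2300s is Wednesday. For year 19: 19÷12 = 1 r 7, and 7÷4 = 1, so 1+7+1 = 9.
Wednesday + 9 ≡ Friday — that's 2319's doomsday.
In September the doomsday date is Sep 5.
Sep 15 is 10 days after Sep 5; 10 mod 7 = 3, so Friday + 3 = Monday.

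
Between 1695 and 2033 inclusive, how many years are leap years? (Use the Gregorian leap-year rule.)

Multiples of 4 in [1695,2033]: 85.
Of those, multiples of 100: 4 (not leap unless ÷400).
Multiples of 400: 1.
Leap years = 85 − 4 + 1 = 82.

82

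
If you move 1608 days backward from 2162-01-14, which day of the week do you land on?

Jan 14, 2162 is a Thursday.
1608 mod 7 = 5, so 1608 days before a Thursday is Thursday − 5 = Saturday.

Saturday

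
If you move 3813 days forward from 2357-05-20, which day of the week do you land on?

May 20, 2357 is a Monday.
3813 mod 7 = 5, so 3813 days after a Monday is Monday + 5 = Saturday.

Saturday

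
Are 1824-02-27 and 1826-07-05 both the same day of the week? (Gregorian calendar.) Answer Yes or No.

From Feb 27, 1824 to Jul 5, 1826 is 859 days.
859 mod 7 = 5, so they are different weekdays.
(Feb 27, 1824 is a Friday; Jul 5, 1826 is a Wednesday.)

No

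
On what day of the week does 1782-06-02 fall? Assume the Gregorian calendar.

Sunday

Doomsday rule: the anchor day for the 1700s is Sunday. For year 82: 82÷12 = 6 r 10, and 10÷4 = 2, so 6+10+2 = 18.
Sunday + 18 ≡ Thursday — that's 1782's doomsday.
In June the doomsday date is Jun 6.
Jun 2 is 4 days before Jun 6; 4 mod 7 = 4, so Thursday − 4 = Sunday.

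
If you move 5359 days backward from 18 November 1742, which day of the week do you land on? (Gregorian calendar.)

Wednesday

First find the weekday of Nov 18, 1742. Doomsday rule: the anchor day for the 1700s is Sunday. For year 42: 42÷12 = 3 r 6, and 6÷4 = 1, so 3+6+1 = 10.
Sunday + 10 ≡ Wednesday — that's 1742's doomsday.
In November the doomsday date is Nov 7.
Nov 18 is 11 days after Nov 7; 11 mod 7 = 4, so Wednesday + 4 = Sunday.
5359 mod 7 = 4, so 5359 days before a Sunday is Sunday − 4 = Wednesday.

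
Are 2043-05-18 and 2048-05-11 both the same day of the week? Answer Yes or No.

From May 18, 2043 to May 11, 2048 is 1820 days.
1820 mod 7 = 0, so they are the same weekday.
(May 18, 2043 is a Monday; May 11, 2048 is a Monday.)

Yes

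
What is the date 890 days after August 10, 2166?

+365 (one year) → Aug 10, 2167 (525 left).
+366 (one year; includes Feb 29, 2168) → Aug 10, 2168 (159 left).
Aug has 31 days: +22 → Sep 1, 2168 (137 left).
Sep has 30 days: +30 → Oct 1, 2168 (107 left).
Oct has 31 days: +31 → Nov 1, 2168 (76 left).
Nov has 30 days: +30 → Dec 1, 2168 (46 left).
Dec has 31 days: +31 → Jan 1, 2169 (15 left).
+15 → Jan 16, 2169.

January 16, 2169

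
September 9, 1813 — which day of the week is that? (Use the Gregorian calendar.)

Doomsday rule: the anchor day for the 1800s is Friday. For year 13: 13÷12 = 1 r 1, and 1÷4 = 0, so 1+1+0 = 2.
Friday + 2 ≡ Sunday — that's 1813's doomsday.
In September the doomsday date is Sep 5.
Sep 9 is 4 days after Sep 5; 4 mod 7 = 4, so Sunday + 4 = Thursday.

Thursday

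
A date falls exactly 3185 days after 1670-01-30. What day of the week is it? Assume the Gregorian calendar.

Thursday

Jan 30, 1670 is a Thursday.
3185 mod 7 = 0, so 3185 days after a Thursday is Thursday + 0 = Thursday.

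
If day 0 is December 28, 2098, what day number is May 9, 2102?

Dec 28, 2098 → Dec 28, 2099: 365 days.
Dec 28, 2099 → Dec 28, 2100: 365 days.
Dec 28, 2100 → Dec 28, 2101: 365 days.
Dec 28, 2101 → Jan 28, 2102: 31 days (December has 31).
Jan 28, 2102 → Feb 28, 2102: 31 days (January has 31).
Feb 28, 2102 → Mar 28, 2102: 28 days (February has 28).
Mar 28, 2102 → Apr 28, 2102: 31 days (March has 31).
Apr 28, 2102 → May 9, 2102: 11 days.
Total: 1227 days.

1227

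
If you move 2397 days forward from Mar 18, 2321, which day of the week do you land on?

First find the weekday of Mar 18, 2321. Doomsday rule: the anchor day for the 2300s is Wednesday. For year 21: 21÷12 = 1 r 9, and 9÷4 = 2, so 1+9+2 = 12.
Wednesday + 12 ≡ Monday — that's 2321's doomsday.
In March the doomsday date is Mar 14.
Mar 18 is 4 days after Mar 14; 4 mod 7 = 4, so Monday + 4 = Friday.
2397 mod 7 = 3, so 2397 days after a Friday is Friday + 3 = Monday.

Monday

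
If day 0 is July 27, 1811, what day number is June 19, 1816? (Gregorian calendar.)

Jul 27, 1811 → Jul 27, 1812: 366 days (Feb 29, 1812 is in that span).
Jul 27, 1812 → Jul 27, 1813: 365 days.
Jul 27, 1813 → Jul 27, 1814: 365 days.
Jul 27, 1814 → Jul 27, 1815: 365 days.
Jul 27, 1815 → Aug 27, 1815: 31 days (July has 31).
Aug 27, 1815 → Sep 27, 1815: 31 days (August has 31).
Sep 27, 1815 → Oct 27, 1815: 30 days (September has 30).
Oct 27, 1815 → Nov 27, 1815: 31 days (October has 31).
Nov 27, 1815 → Dec 27, 1815: 30 days (November has 30).
Dec 27, 1815 → Jan 27, 1816: 31 days (December has 31).
Jan 27, 1816 → Feb 27, 1816: 31 days (January has 31).
Feb 27, 1816 → Mar 27, 1816: 29 days (February has 29).
Mar 27, 1816 → Apr 27, 1816: 31 days (March has 31).
Apr 27, 1816 → May 27, 1816: 30 days (April has 30).
May 27, 1816 → Jun 19, 1816: 23 days.
Total: 1789 days.

1789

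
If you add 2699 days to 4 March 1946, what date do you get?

+365 (one year) → Mar 4, 1947 (2334 left).
+366 (one year; includes Feb 29, 1948) → Mar 4, 1948 (1968 left).
+365 (one year) → Mar 4, 1949 (1603 left).
+365 (one year) → Mar 4, 1950 (1238 left).
+365 (one year) → Mar 4, 1951 (873 left).
+366 (one year; includes Feb 29, 1952) → Mar 4, 1952 (507 left).
+365 (one year) → Mar 4, 1953 (142 left).
Mar has 31 days: +28 → Apr 1, 1953 (114 left).
Apr has 30 days: +30 → May 1, 1953 (84 left).
May has 31 days: +31 → Jun 1, 1953 (53 left).
Jun has 30 days: +30 → Jul 1, 1953 (23 left).
+23 → Jul 24, 1953.

July 24, 1953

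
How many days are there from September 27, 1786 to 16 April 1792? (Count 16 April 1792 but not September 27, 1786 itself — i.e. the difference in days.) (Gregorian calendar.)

Sep 27, 1786 → Sep 27, 1787: 365 days.
Sep 27, 1787 → Sep 27, 1788: 366 days (Feb 29, 1788 is in that span).
Sep 27, 1788 → Sep 27, 1789: 365 days.
Sep 27, 1789 → Sep 27, 1790: 365 days.
Sep 27, 1790 → Sep 27, 1791: 365 days.
Sep 27, 1791 → Oct 27, 1791: 30 days (September has 30).
Oct 27, 1791 → Nov 27, 1791: 31 days (October has 31).
Nov 27, 1791 → Dec 27, 1791: 30 days (November has 30).
Dec 27, 1791 → Jan 27, 1792: 31 days (December has 31).
Jan 27, 1792 → Feb 27, 1792: 31 days (January has 31).
Feb 27, 1792 → Mar 27, 1792: 29 days (February has 29).
Mar 27, 1792 → Apr 16, 1792: 20 days.
Total: 2028 days.

2028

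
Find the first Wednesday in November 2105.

November 4, 2105

November 1, 2105 is a Sunday.
The first Wednesday is therefore November 4 (3 days later).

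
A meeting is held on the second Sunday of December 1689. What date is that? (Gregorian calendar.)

December 1, 1689 is a Thursday.
The first Sunday is therefore December 4 (3 days later).
The second Sunday is 4 + 1×7 = December 11.

December 11, 1689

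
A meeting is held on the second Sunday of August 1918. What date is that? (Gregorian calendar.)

August 1, 1918 is a Thursday.
The first Sunday is therefore August 4 (3 days later).
The second Sunday is 4 + 1×7 = August 11.

August 11, 1918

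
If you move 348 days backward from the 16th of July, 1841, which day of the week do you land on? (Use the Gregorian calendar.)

Sunday

First find the weekday of Jul 16, 1841. Doomsday rule: the anchor day for the 1800s is Friday. For year 41: 41÷12 = 3 r 5, and 5÷4 = 1, so 3+5+1 = 9.
Friday + 9 ≡ Sunday — that's 1841's doomsday.
In July the doomsday date is Jul 11.
Jul 16 is 5 days after Jul 11; 5 mod 7 = 5, so Sunday + 5 = Friday.
348 mod 7 = 5, so 348 days before a Friday is Friday − 5 = Sunday.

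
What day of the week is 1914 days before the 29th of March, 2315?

Friday

Mar 29, 2315 is a Monday.
1914 mod 7 = 3, so 1914 days before a Monday is Monday − 3 = Friday.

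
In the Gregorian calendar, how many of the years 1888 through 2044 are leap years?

39

Multiples of 4 in [1888,2044]: 40.
Of those, multiples of 100: 2 (not leap unless ÷400).
Multiples of 400: 1.
Leap years = 40 − 2 + 1 = 39.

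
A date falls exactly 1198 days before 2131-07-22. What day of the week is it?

Jul 22, 2131 is a Sunday.
1198 mod 7 = 1, so 1198 days before a Sunday is Sunday − 1 = Saturday.

Saturday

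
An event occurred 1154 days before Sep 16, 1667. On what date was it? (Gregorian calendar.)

−365 (one year) → Sep 16, 1666 (789 left).
−365 (one year) → Sep 16, 1665 (424 left).
−365 (one year) → Sep 16, 1664 (59 left).
−16 → Aug 31, 1664 (end of Aug, 31 days; 43 left).
−31 → Jul 31, 1664 (end of Jul, 31 days; 12 left).
−12 → Jul 19, 1664.

July 19, 1664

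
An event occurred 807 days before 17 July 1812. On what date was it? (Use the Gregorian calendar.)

−366 (one year; includes Feb 29, 1812) → Jul 17, 1811 (441 left).
−365 (one year) → Jul 17, 1810 (76 left).
−17 → Jun 30, 1810 (end of Jun, 30 days; 59 left).
−30 → May 31, 1810 (end of May, 31 days; 29 left).
−29 → May 2, 1810.

May 2, 1810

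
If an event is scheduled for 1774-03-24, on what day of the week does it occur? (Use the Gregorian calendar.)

Doomsday rule: the anchor day for the 1700s is Sunday. For year 74: 74÷12 = 6 r 2, and 2÷4 = 0, so 6+2+0 = 8.
Sunday + 8 ≡ Monday — that's 1774's doomsday.
In March the doomsday date is Mar 14.
Mar 24 is 10 days after Mar 14; 10 mod 7 = 3, so Monday + 3 = Thursday.

Thursday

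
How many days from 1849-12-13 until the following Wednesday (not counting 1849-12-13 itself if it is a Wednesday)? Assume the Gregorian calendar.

6

Dec 13, 1849 is a Thursday.
From Thursday to the next Wednesday is 6 days.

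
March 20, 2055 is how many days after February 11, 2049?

Feb 11, 2049 → Feb 11, 2050: 365 days.
Feb 11, 2050 → Feb 11, 2051: 365 days.
Feb 11, 2051 → Feb 11, 2052: 365 days.
Feb 11, 2052 → Feb 11, 2053: 366 days (Feb 29, 2052 is in that span).
Feb 11, 2053 → Feb 11, 2054: 365 days.
Feb 11, 2054 → Feb 11, 2055: 365 days.
Feb 11, 2055 → Mar 11, 2055: 28 days (February has 28).
Mar 11, 2055 → Mar 20, 2055: 9 days.
Total: 2228 days.

2228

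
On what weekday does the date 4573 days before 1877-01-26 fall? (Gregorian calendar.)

Jan 26, 1877 is a Friday.
4573 mod 7 = 2, so 4573 days before a Friday is Friday − 2 = Wednesday.

Wednesday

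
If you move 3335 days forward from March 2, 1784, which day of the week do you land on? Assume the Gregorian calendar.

Friday

Mar 2, 1784 is a Tuesday.
3335 mod 7 = 3, so 3335 days after a Tuesday is Tuesday + 3 = Friday.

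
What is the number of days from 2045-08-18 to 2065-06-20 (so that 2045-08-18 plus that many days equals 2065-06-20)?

Aug 18, 2045 → Aug 18, 2046: 365 days.
Aug 18, 2046 → Aug 18, 2047: 365 days.
Aug 18, 2047 → Aug 18, 2048: 366 days (Feb 29, 2048 is in that span).
Aug 18, 2048 → Aug 18, 2049: 365 days.
Aug 18, 2049 → Aug 18, 2050: 365 days.
Aug 18, 2050 → Aug 18, 2051: 365 days.
Aug 18, 2051 → Aug 18, 2052: 366 days (Feb 29, 2052 is in that span).
Aug 18, 2052 → Aug 18, 2053: 365 days.
Aug 18, 2053 → Aug 18, 2054: 365 days.
Aug 18, 2054 → Aug 18, 2055: 365 days.
Aug 18, 2055 → Aug 18, 2056: 366 days (Feb 29, 2056 is in that span).
Aug 18, 2056 → Aug 18, 2057: 365 days.
Aug 18, 2057 → Aug 18, 2058: 365 days.
Aug 18, 2058 → Aug 18, 2059: 365 days.
Aug 18, 2059 → Aug 18, 2060: 366 days (Feb 29, 2060 is in that span).
Aug 18, 2060 → Aug 18, 2061: 365 days.
Aug 18, 2061 → Aug 18, 2062: 365 days.
Aug 18, 2062 → Aug 18, 2063: 365 days.
Aug 18, 2063 → Aug 18, 2064: 366 days (Feb 29, 2064 is in that span).
Aug 18, 2064 → Sep 18, 2064: 31 days (August has 31).
Sep 18, 2064 → Oct 18, 2064: 30 days (September has 30).
Oct 18, 2064 → Nov 18, 2064: 31 days (October has 31).
Nov 18, 2064 → Dec 18, 2064: 30 days (November has 30).
Dec 18, 2064 → Jan 18, 2065: 31 days (December has 31).
Jan 18, 2065 → Feb 18, 2065: 31 days (January has 31).
Feb 18, 2065 → Mar 18, 2065: 28 days (February has 28).
Mar 18, 2065 → Apr 18, 2065: 31 days (March has 31).
Apr 18, 2065 → May 18, 2065: 30 days (April has 30).
May 18, 2065 → Jun 18, 2065: 31 days (May has 31).
Jun 18, 2065 → Jun 20, 2065: 2 days.
Total: 7246 days.

7246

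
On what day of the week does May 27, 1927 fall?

Friday

Doomsday rule: the anchor day for the 1900s is Wednesday. For year 27: 27÷12 = 2 r 3, and 3÷4 = 0, so 2+3+0 = 5.
Wednesday + 5 ≡ Monday — that's 1927's doomsday.
In May the doomsday date is May 9.
May 27 is 18 days after May 9; 18 mod 7 = 4, so Monday + 4 = Friday.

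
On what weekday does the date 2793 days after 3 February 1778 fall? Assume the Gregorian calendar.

Tuesday

Feb 3, 1778 is a Tuesday.
2793 mod 7 = 0, so 2793 days after a Tuesday is Tuesday + 0 = Tuesday.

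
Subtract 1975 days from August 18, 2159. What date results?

March 22, 2154

−365 (one year) → Aug 18, 2158 (1610 left).
−365 (one year) → Aug 18, 2157 (1245 left).
−365 (one year) → Aug 18, 2156 (880 left).
−366 (one year; includes Feb 29, 2156) → Aug 18, 2155 (514 left).
−365 (one year) → Aug 18, 2154 (149 left).
−18 → Jul 31, 2154 (end of Jul, 31 days; 131 left).
−31 → Jun 30, 2154 (end of Jun, 30 days; 100 left).
−30 → May 31, 2154 (end of May, 31 days; 70 left).
−31 → Apr 30, 2154 (end of Apr, 30 days; 39 left).
−30 → Mar 31, 2154 (end of Mar, 31 days; 9 left).
−9 → Mar 22, 2154.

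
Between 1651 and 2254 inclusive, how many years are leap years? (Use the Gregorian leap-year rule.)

Multiples of 4 in [1651,2254]: 151.
Of those, multiples of 100: 6 (not leap unless ÷400).
Multiples of 400: 1.
Leap years = 151 − 6 + 1 = 146.

146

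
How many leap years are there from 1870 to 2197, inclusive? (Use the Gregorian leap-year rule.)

Multiples of 4 in [1870,2197]: 82.
Of those, multiples of 100: 3 (not leap unless ÷400).
Multiples of 400: 1.
Leap years = 82 − 3 + 1 = 80.

80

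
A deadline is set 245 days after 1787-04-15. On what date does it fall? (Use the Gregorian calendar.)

Apr has 30 days: +16 → May 1, 1787 (229 left).
May has 31 days: +31 → Jun 1, 1787 (198 left).
Jun has 30 days: +30 → Jul 1, 1787 (168 left).
Jul has 31 days: +31 → Aug 1, 1787 (137 left).
Aug has 31 days: +31 → Sep 1, 1787 (106 left).
Sep has 30 days: +30 → Oct 1, 1787 (76 left).
Oct has 31 days: +31 → Nov 1, 1787 (45 left).
Nov has 30 days: +30 → Dec 1, 1787 (15 left).
+15 → Dec 16, 1787.

December 16, 1787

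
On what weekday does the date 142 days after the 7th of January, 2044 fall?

Saturday

Jan 7, 2044 is a Thursday.
142 mod 7 = 2, so 142 days after a Thursday is Thursday + 2 = Saturday.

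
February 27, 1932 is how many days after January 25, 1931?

398

Jan 25, 1931 → Feb 25, 1931: 31 days (January has 31).
Feb 25, 1931 → Mar 25, 1931: 28 days (February has 28).
Mar 25, 1931 → Apr 25, 1931: 31 days (March has 31).
Apr 25, 1931 → May 25, 1931: 30 days (April has 30).
May 25, 1931 → Jun 25, 1931: 31 days (May has 31).
Jun 25, 1931 → Jul 25, 1931: 30 days (June has 30).
Jul 25, 1931 → Aug 25, 1931: 31 days (July has 31).
Aug 25, 1931 → Sep 25, 1931: 31 days (August has 31).
Sep 25, 1931 → Oct 25, 1931: 30 days (September has 30).
Oct 25, 1931 → Nov 25, 1931: 31 days (October has 31).
Nov 25, 1931 → Dec 25, 1931: 30 days (November has 30).
Dec 25, 1931 → Jan 25, 1932: 31 days (December has 31).
Jan 25, 1932 → Feb 25, 1932: 31 days (January has 31).
Feb 25, 1932 → Feb 27, 1932: 2 days.
Total: 398 days.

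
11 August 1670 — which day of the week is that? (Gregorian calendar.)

Doomsday rule: the anchor day for the 1600s is Tuesday. For year 70: 70÷12 = 5 r 10, and 10÷4 = 2, so 5+10+2 = 17.
Tuesday + 17 ≡ Friday — that's 1670's doomsday.
In August the doomsday date is Aug 8.
Aug 11 is 3 days after Aug 8; 3 mod 7 = 3, so Friday + 3 = Monday.

Monday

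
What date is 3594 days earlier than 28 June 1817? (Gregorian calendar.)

−365 (one year) → Jun 28, 1816 (3229 left).
−366 (one year; includes Feb 29, 1816) → Jun 28, 1815 (2863 left).
−365 (one year) → Jun 28, 1814 (2498 left).
−365 (one year) → Jun 28, 1813 (2133 left).
−365 (one year) → Jun 28, 1812 (1768 left).
−366 (one year; includes Feb 29, 1812) → Jun 28, 1811 (1402 left).
−365 (one year) → Jun 28, 1810 (1037 left).
−365 (one year) → Jun 28, 1809 (672 left).
−365 (one year) → Jun 28, 1808 (307 left).
−28 → May 31, 1808 (end of May, 31 days; 279 left).
−31 → Apr 30, 1808 (end of Apr, 30 days; 248 left).
−30 → Mar 31, 1808 (end of Mar, 31 days; 218 left).
−31 → Feb 29, 1808 (end of Feb, 29 days; 187 left).
−29 → Jan 31, 1808 (end of Jan, 31 days; 158 left).
−31 → Dec 31, 1807 (end of Dec, 31 days; 127 left).
−31 → Nov 30, 1807 (end of Nov, 30 days; 96 left).
−30 → Oct 31, 1807 (end of Oct, 31 days; 66 left).
−31 → Sep 30, 1807 (end of Sep, 30 days; 35 left).
−30 → Aug 31, 1807 (end of Aug, 31 days; 5 left).
−5 → Aug 26, 1807.

August 26, 1807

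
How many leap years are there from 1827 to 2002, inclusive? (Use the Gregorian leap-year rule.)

Multiples of 4 in [1827,2002]: 44.
Of those, multiples of 100: 2 (not leap unless ÷400).
Multiples of 400: 1.
Leap years = 44 − 2 + 1 = 43.

43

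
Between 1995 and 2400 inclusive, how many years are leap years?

99

Multiples of 4 in [1995,2400]: 102.
Of those, multiples of 100: 5 (not leap unless ÷400).
Multiples of 400: 2.
Leap years = 102 − 5 + 2 = 99.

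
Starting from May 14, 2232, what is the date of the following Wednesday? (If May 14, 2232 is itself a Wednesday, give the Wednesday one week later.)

May 16, 2232

May 14, 2232 is a Monday.
From Monday to the next Wednesday is 2 days.
May 14, 2232 + 2 = May 16, 2232.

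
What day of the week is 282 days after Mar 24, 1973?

Monday

First find the weekday of Mar 24, 1973. Doomsday rule: the anchor day for the 1900s is Wednesday. For year 73: 73÷12 = 6 r 1, and 1÷4 = 0, so 6+1+0 = 7.
Wednesday + 7 ≡ Wednesday — that's 1973's doomsday.
In March the doomsday date is Mar 14.
Mar 24 is 10 days after Mar 14; 10 mod 7 = 3, so Wednesday + 3 = Saturday.
282 mod 7 = 2, so 282 days after a Saturday is Saturday + 2 = Monday.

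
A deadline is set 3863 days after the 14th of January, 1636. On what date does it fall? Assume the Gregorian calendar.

+366 (one year; includes Feb 29, 1636) → Jan 14, 1637 (3497 left).
+365 (one year) → Jan 14, 1638 (3132 left).
+365 (one year) → Jan 14, 1639 (2767 left).
+365 (one year) → Jan 14, 1640 (2402 left).
+366 (one year; includes Feb 29, 1640) → Jan 14, 1641 (2036 left).
+365 (one year) → Jan 14, 1642 (1671 left).
+365 (one year) → Jan 14, 1643 (1306 left).
+365 (one year) → Jan 14, 1644 (941 left).
+366 (one year; includes Feb 29, 1644) → Jan 14, 1645 (575 left).
+365 (one year) → Jan 14, 1646 (210 left).
Jan has 31 days: +18 → Feb 1, 1646 (192 left).
Feb has 28 days: +28 → Mar 1, 1646 (164 left).
Mar has 31 days: +31 → Apr 1, 1646 (133 left).
Apr has 30 days: +30 → May 1, 1646 (103 left).
May has 31 days: +31 → Jun 1, 1646 (72 left).
Jun has 30 days: +30 → Jul 1, 1646 (42 left).
Jul has 31 days: +31 → Aug 1, 1646 (11 left).
+11 → Aug 12, 1646.

August 12, 1646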